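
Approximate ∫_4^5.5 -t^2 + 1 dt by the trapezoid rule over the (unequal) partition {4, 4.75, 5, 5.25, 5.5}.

Subinterval widths: 0.75, 0.25, 0.25, 0.25.
f(4) = -15, f(4.75) = -21.5625, f(5) = -24, f(5.25) = -26.5625, f(5.5) = -29.25.
On each subinterval the trapezoid contributes (Δt_i/2)·[f(t_{i-1}) + f(t_i)].
Sum = -32.703125.

-32.703125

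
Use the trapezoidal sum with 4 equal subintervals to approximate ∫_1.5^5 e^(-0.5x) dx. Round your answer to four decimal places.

Δx = (5 − 1.5)/4 = 0.875.
f(1.5) ≈ 0.4724, f(2.375) ≈ 0.3050, f(3.25) ≈ 0.1969, f(4.125) ≈ 0.1271, f(5) ≈ 0.0821.
T_4 = (Δx/2)·[f(x_0) + 2f(x_1) + 2f(x_2) + 2f(x_3) + f(x_4)].
Sum ≈ 0.7930.

0.7930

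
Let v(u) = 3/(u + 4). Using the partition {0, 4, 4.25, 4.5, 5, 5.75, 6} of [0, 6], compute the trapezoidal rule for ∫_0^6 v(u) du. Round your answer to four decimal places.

2.9198

Subinterval widths: 4, 0.25, 0.25, 0.5, 0.75, 0.25.
v(0) = 0.75, v(4) = 0.375, v(4.25) = 4/11, v(4.5) = 6/17, v(5) = 1/3, v(5.75) = 4/13, v(6) = 0.3.
On each subinterval the trapezoid contributes (Δu_i/2)·[v(u_{i-1}) + v(u_i)].
Sum ≈ 2.9198.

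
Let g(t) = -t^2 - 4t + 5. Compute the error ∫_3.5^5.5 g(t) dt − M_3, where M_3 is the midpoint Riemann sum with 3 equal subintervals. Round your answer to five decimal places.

-0.07407

Exact integral: ∫_3.5^5.5 g(t) dt ≈ -67.1666667.
M_3 ≈ -67.0925926.
Error ≈ -67.1666667 − (-67.0925926) ≈ -0.07407.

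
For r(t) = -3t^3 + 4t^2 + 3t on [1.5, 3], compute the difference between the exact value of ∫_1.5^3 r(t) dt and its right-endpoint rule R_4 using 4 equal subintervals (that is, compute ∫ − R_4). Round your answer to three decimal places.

Exact integral: ∫_1.5^3 r(t) dt = -15.328125.
R_4 ≈ -23.28223.
Error ≈ -15.328125 − (-23.28223) ≈ 7.954.

7.954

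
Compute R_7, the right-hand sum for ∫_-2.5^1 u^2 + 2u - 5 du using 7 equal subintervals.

Δu = (1 − (-2.5))/7 = 0.5.
Right endpoints: -2, -1.5, -1, -0.5, 0, 0.5, 1.
f(-2) = -5, f(-1.5) = -5.75, f(-1) = -6, f(-0.5) = -5.75, f(0) = -5, f(0.5) = -3.75, f(1) = -2.
Sum = Δu · [f(-2) + f(-1.5) + f(-1) + ...].
Sum = -16.625.

-16.625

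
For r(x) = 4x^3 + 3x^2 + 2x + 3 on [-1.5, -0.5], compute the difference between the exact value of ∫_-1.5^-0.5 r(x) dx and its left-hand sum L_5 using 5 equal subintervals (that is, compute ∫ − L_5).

Exact integral: ∫_-1.5^-0.5 r(x) dx = -0.75.
L_5 = -1.71.
Error = -0.75 − (-1.71) = 0.96.

0.96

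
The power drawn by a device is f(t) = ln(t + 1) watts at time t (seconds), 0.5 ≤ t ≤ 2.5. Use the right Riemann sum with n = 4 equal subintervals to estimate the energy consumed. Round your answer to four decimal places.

Δt = (2.5 − 0.5)/4 = 0.5.
Right endpoints: 1, 1.5, 2, 2.5.
f(1) ≈ 0.6931, f(1.5) ≈ 0.9163, f(2) ≈ 1.0986, f(2.5) ≈ 1.2528.
Sum = Δt · [f(1) + f(1.5) + f(2) + f(2.5)].
Sum ≈ 1.9804.

1.9804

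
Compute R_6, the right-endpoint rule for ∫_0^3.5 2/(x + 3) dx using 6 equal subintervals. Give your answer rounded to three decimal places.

Δx = (3.5 − 0)/6 = 7/12.
Right endpoints: 7/12, 7/6, 1.75, 7/3, 35/12, 3.5.
f(7/12) = 24/43, f(7/6) = 0.48, f(1.75) = 8/19, f(7/3) = 0.375, f(35/12) = 24/71, f(3.5) = 4/13.
Sum = Δx · [f(7/12) + f(7/6) + f(1.75) + ...].
Sum ≈ 1.447.

1.447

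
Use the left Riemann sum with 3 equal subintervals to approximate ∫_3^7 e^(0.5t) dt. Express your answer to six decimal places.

Δt = (7 − 3)/3 = 4/3.
Left endpoints: 3, 13/3, 17/3.
f(3) ≈ 4.481689, f(13/3) ≈ 8.729138, f(17/3) ≈ 17.002040.
Sum = Δt · [f(3) + f(13/3) + f(17/3)].
Sum ≈ 40.283823.

40.283823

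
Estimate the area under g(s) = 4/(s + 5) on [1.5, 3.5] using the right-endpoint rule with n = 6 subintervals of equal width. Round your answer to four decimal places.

1.0493

Δs = (3.5 − 1.5)/6 = 1/3.
Right endpoints: 11/6, 13/6, 2.5, 17/6, 19/6, 3.5.
g(11/6) = 24/41, g(13/6) = 24/43, g(2.5) = 8/15, g(17/6) = 24/47, g(19/6) = 24/49, g(3.5) = 8/17.
Sum = Δs · [g(11/6) + g(13/6) + g(2.5) + ...].
Sum ≈ 1.0493.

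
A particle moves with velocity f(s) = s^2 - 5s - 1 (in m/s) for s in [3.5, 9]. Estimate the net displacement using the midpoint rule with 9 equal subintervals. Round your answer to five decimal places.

51.16217

Δs = (9 − 3.5)/9 = 11/18.
Midpoints: 137/36, 53/12, 181/36, 203/36, 6.25, 247/36, 269/36, 97/12, 313/36.
f(137/36) = -7187/1296, f(53/12) = -515/144, f(181/36) = -1115/1296, f(203/36) = 3373/1296, f(6.25) = 6.8125, f(247/36) = 15253/1296, f(269/36) = 22645/1296, f(97/12) = 3445/144, f(313/36) = 40333/1296.
Sum = Δs · [f(137/36) + f(53/12) + f(181/36) + ...].
Sum ≈ 51.16217.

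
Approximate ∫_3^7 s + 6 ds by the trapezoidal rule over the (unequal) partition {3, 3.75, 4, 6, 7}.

44

Subinterval widths: 0.75, 0.25, 2, 1.
f(3) = 9, f(3.75) = 9.75, f(4) = 10, f(6) = 12, f(7) = 13.
On each subinterval the trapezoid contributes (Δs_i/2)·[f(s_{i-1}) + f(s_i)].
Sum = 44.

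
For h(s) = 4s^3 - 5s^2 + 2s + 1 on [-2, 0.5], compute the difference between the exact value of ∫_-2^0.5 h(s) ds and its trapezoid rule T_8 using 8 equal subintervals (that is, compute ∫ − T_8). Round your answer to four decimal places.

0.5697

Exact integral: ∫_-2^0.5 h(s) ds ≈ -30.729167.
T_8 ≈ -31.298828.
Error ≈ -30.729167 − (-31.298828) ≈ 0.5697.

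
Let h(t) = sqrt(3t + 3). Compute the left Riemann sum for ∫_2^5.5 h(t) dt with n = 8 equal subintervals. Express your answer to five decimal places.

Δt = (5.5 − 2)/8 = 0.4375.
Left endpoints: 2, 2.4375, 2.875, 3.3125, 3.75, 4.1875, 4.625, 5.0625.
h(2) ≈ 3.00000, h(2.4375) ≈ 3.21131, h(2.875) ≈ 3.40955, h(3.3125) ≈ 3.59687, h(3.75) ≈ 3.77492, h(4.1875) ≈ 3.94493, h(4.625) ≈ 4.10792, h(5.0625) ≈ 4.26468.
Sum = Δt · [h(2) + h(2.4375) + h(2.875) + ...].
Sum ≈ 12.82320.

12.82320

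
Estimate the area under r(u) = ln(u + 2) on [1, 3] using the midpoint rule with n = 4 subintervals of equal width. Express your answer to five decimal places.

Δu = (3 − 1)/4 = 0.5.
Midpoints: 1.25, 1.75, 2.25, 2.75.
r(1.25) ≈ 1.17865, r(1.75) ≈ 1.32176, r(2.25) ≈ 1.44692, r(2.75) ≈ 1.55814.
Sum = Δu · [r(1.25) + r(1.75) + r(2.25) + r(2.75)].
Sum ≈ 2.75274.

2.75274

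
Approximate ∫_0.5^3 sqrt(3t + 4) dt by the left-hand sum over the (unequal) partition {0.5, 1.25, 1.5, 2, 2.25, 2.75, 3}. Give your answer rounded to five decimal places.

Subinterval widths: 0.75, 0.25, 0.5, 0.25, 0.5, 0.25.
Left endpoints: 0.5, 1.25, 1.5, 2, 2.25, 2.75.
f(0.5) ≈ 2.34521, f(1.25) ≈ 2.78388, f(1.5) ≈ 2.91548, f(2) ≈ 3.16228, f(2.25) ≈ 3.27872, f(2.75) ≈ 3.50000.
Sum = Σ Δt_i · f(t_i).
Sum ≈ 7.21754.

7.21754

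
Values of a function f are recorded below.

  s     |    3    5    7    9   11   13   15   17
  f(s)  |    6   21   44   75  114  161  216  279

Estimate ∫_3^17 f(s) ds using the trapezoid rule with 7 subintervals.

1547

Δs = 2.
T_7 = (2/2)·[6 + 2·21 + 2·44 + 2·75 + 2·114 + 2·161 + 2·216 + 279] = 1547.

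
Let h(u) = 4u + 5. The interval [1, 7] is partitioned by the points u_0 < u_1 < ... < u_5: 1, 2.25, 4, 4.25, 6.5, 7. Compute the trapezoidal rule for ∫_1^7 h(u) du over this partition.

126

Subinterval widths: 1.25, 1.75, 0.25, 2.25, 0.5.
h(1) = 9, h(2.25) = 14, h(4) = 21, h(4.25) = 22, h(6.5) = 31, h(7) = 33.
On each subinterval the trapezoid contributes (Δu_i/2)·[h(u_{i-1}) + h(u_i)].
Sum = 126.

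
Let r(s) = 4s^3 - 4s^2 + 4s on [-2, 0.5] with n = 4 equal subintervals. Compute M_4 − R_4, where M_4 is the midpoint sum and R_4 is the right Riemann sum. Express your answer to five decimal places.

M_4 ≈ -33.2128906.
R_4 = -18.41796875.
M_4 − R_4 ≈ -14.79492.

-14.79492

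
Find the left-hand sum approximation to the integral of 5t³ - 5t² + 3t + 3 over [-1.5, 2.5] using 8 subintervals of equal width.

7.5

Δt = (2.5 − (-1.5))/8 = 0.5.
Left endpoints: -1.5, -1, -0.5, 0, 0.5, 1, 1.5, 2.
f(-1.5) = -29.625, f(-1) = -10, f(-0.5) = -0.375, f(0) = 3, f(0.5) = 3.875, f(1) = 6, f(1.5) = 13.125, f(2) = 29.
Sum = Δt · [f(-1.5) + f(-1) + f(-0.5) + ...].
Sum = 7.5.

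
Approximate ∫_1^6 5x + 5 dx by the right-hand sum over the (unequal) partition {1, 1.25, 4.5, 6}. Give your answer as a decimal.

144.6875

Subinterval widths: 0.25, 3.25, 1.5.
Right endpoints: 1.25, 4.5, 6.
f(1.25) = 11.25, f(4.5) = 27.5, f(6) = 35.
Sum = Σ Δx_i · f(x_i).
Sum = 144.6875.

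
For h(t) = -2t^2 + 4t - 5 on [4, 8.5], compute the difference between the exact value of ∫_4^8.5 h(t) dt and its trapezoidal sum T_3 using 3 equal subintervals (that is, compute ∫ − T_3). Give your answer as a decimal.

3.375

Exact integral: ∫_4^8.5 h(t) dt = -276.75.
T_3 = -280.125.
Error = -276.75 − (-280.125) = 3.375.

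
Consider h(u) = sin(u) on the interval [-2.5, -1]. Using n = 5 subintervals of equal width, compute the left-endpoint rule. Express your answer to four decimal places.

-1.2949

Δu = (-1 − (-2.5))/5 = 0.3.
Left endpoints: -2.5, -2.2, -1.9, -1.6, -1.3.
h(-2.5) ≈ -0.5985, h(-2.2) ≈ -0.8085, h(-1.9) ≈ -0.9463, h(-1.6) ≈ -0.9996, h(-1.3) ≈ -0.9636.
Sum = Δu · [h(-2.5) + h(-2.2) + h(-1.9) + h(-1.6) + h(-1.3)].
Sum ≈ -1.2949.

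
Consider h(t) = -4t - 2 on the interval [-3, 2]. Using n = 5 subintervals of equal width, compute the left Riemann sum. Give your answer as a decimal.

Δt = (2 − (-3))/5 = 1.
Left endpoints: -3, -2, -1, 0, 1.
h(-3) = 10, h(-2) = 6, h(-1) = 2, h(0) = -2, h(1) = -6.
Sum = Δt · [h(-3) + h(-2) + h(-1) + h(0) + h(1)].
Sum = 10.

10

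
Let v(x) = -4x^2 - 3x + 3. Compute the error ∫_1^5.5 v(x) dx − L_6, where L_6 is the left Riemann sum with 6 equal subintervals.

Exact integral: ∫_1^5.5 v(x) dx = -250.875.
L_6 = -203.625.
Error = -250.875 − (-203.625) = -47.25.

-47.25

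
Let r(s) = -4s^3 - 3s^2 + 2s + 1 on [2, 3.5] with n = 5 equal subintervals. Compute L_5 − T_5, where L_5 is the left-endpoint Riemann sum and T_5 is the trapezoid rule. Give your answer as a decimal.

24.1875

L_5 = -135.81.
T_5 = -159.9975.
L_5 − T_5 = 24.1875.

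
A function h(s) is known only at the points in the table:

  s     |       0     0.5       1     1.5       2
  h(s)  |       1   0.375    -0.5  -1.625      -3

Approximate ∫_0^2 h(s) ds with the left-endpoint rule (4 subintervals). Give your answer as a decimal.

-0.375

Δs = 0.5.
Sum = 0.5·[1 + 0.375 + (-0.5) + (-1.625)] = -0.375.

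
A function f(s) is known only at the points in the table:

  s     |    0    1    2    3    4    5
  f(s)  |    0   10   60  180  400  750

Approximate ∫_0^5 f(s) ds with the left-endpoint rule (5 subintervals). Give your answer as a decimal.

650

Δs = 1.
Sum = 1·[0 + 10 + 60 + 180 + 400] = 650.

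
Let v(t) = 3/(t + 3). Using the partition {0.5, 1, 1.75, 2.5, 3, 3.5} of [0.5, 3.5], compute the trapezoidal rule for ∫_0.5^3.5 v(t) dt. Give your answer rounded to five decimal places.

Subinterval widths: 0.5, 0.75, 0.75, 0.5, 0.5.
v(0.5) = 6/7, v(1) = 0.75, v(1.75) = 12/19, v(2.5) = 6/11, v(3) = 0.5, v(3.5) = 6/13.
On each subinterval the trapezoid contributes (Δt_i/2)·[v(t_{i-1}) + v(t_i)].
Sum ≈ 1.86301.

1.86301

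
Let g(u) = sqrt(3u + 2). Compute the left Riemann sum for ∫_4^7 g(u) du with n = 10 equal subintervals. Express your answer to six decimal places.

Δu = (7 − 4)/10 = 0.3.
Left endpoints: 4, 4.3, 4.6, 4.9, 5.2, 5.5, 5.8, 6.1, 6.4, 6.7.
g(4) ≈ 3.741657, g(4.3) ≈ 3.860052, g(4.6) ≈ 3.974921, g(4.9) ≈ 4.086563, g(5.2) ≈ 4.195235, g(5.5) ≈ 4.301163, g(5.8) ≈ 4.404543, g(6.1) ≈ 4.505552, g(6.4) ≈ 4.604346, g(6.7) ≈ 4.701064.
Sum = Δu · [g(4) + g(4.3) + g(4.6) + ...].
Sum ≈ 12.712529.

12.712529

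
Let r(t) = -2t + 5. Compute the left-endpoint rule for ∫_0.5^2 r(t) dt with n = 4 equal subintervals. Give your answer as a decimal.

Δt = (2 − 0.5)/4 = 0.375.
Left endpoints: 0.5, 0.875, 1.25, 1.625.
r(0.5) = 4, r(0.875) = 3.25, r(1.25) = 2.5, r(1.625) = 1.75.
Sum = Δt · [r(0.5) + r(0.875) + r(1.25) + r(1.625)].
Sum = 4.3125.

4.3125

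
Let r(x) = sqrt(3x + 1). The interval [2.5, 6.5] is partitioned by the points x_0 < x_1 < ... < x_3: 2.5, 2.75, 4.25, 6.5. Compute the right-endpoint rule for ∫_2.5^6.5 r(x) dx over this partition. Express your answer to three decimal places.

Subinterval widths: 0.25, 1.5, 2.25.
Right endpoints: 2.75, 4.25, 6.5.
r(2.75) ≈ 3.041, r(4.25) ≈ 3.708, r(6.5) ≈ 4.528.
Sum = Σ Δx_i · r(x_i).
Sum ≈ 16.510.

16.510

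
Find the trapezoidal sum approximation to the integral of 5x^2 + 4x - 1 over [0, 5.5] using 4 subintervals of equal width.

340.95703125

Δx = (5.5 − 0)/4 = 1.375.
f(0) = -1, f(1.375) = 13.953125, f(2.75) = 47.8125, f(4.125) = 100.578125, f(5.5) = 172.25.
T_4 = (Δx/2)·[f(x_0) + 2f(x_1) + 2f(x_2) + 2f(x_3) + f(x_4)].
Sum = 340.95703125.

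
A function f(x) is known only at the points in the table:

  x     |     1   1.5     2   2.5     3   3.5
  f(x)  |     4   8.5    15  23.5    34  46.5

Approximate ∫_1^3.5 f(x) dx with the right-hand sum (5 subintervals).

Δx = 0.5.
Sum = 0.5·[8.5 + 15 + 23.5 + 34 + 46.5] = 63.75.

63.75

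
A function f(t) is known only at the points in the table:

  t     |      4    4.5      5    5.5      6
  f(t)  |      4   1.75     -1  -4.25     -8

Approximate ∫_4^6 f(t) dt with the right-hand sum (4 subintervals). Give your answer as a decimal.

Δt = 0.5.
Sum = 0.5·[1.75 + (-1) + (-4.25) + (-8)] = -5.75.

-5.75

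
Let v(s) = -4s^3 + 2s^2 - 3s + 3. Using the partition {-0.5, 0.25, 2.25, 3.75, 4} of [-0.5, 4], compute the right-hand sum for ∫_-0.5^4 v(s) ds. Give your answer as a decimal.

-421.484375

Subinterval widths: 0.75, 2, 1.5, 0.25.
Right endpoints: 0.25, 2.25, 3.75, 4.
v(0.25) = 2.3125, v(2.25) = -39.1875, v(3.75) = -191.0625, v(4) = -233.
Sum = Σ Δs_i · v(s_i).
Sum = -421.484375.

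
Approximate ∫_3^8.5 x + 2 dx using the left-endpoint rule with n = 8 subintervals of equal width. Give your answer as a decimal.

Δx = (8.5 − 3)/8 = 0.6875.
Left endpoints: 3, 3.6875, 4.375, 5.0625, 5.75, 6.4375, 7.125, 7.8125.
f(3) = 5, f(3.6875) = 5.6875, f(4.375) = 6.375, f(5.0625) = 7.0625, f(5.75) = 7.75, f(6.4375) = 8.4375, f(7.125) = 9.125, f(7.8125) = 9.8125.
Sum = Δx · [f(3) + f(3.6875) + f(4.375) + ...].
Sum = 40.734375.

40.734375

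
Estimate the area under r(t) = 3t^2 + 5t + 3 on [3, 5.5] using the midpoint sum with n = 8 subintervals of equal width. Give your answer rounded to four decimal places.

Δt = (5.5 − 3)/8 = 0.3125.
Midpoints: 3.15625, 3.46875, 3.78125, 4.09375, 4.40625, 4.71875, 5.03125, 5.34375.
r(3.15625) = 49835/1024, r(3.46875) = 57795/1024, r(3.78125) = 66355/1024, r(4.09375) = 75515/1024, r(4.40625) = 85275/1024, r(4.71875) = 95635/1024, r(5.03125) = 106595/1024, r(5.34375) = 118155/1024.
Sum = Δt · [r(3.15625) + r(3.46875) + r(3.78125) + ...].
Sum ≈ 199.9390.

199.9390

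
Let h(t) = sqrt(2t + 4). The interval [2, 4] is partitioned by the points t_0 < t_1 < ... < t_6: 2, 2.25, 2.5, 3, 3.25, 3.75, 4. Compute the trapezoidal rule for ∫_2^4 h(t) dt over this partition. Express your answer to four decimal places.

Subinterval widths: 0.25, 0.25, 0.5, 0.25, 0.5, 0.25.
h(2) ≈ 2.8284, h(2.25) ≈ 2.9155, h(2.5) ≈ 3.0000, h(3) ≈ 3.1623, h(3.25) ≈ 3.2404, h(3.75) ≈ 3.3912, h(4) ≈ 3.4641.
On each subinterval the trapezoid contributes (Δt_i/2)·[h(t_{i-1}) + h(t_i)].
Sum ≈ 6.3131.

6.3131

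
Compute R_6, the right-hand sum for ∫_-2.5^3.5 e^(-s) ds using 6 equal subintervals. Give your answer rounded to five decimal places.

Δs = (3.5 − (-2.5))/6 = 1.
Right endpoints: -1.5, -0.5, 0.5, 1.5, 2.5, 3.5.
f(-1.5) ≈ 4.48169, f(-0.5) ≈ 1.64872, f(0.5) ≈ 0.60653, f(1.5) ≈ 0.22313, f(2.5) ≈ 0.08208, f(3.5) ≈ 0.03020.
Sum = Δs · [f(-1.5) + f(-0.5) + f(0.5) + ...].
Sum ≈ 7.07235.

7.07235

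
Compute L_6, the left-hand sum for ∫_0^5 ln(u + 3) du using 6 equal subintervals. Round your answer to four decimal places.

Δu = (5 − 0)/6 = 5/6.
Left endpoints: 0, 5/6, 5/3, 2.5, 10/3, 25/6.
f(0) ≈ 1.0986, f(5/6) ≈ 1.3437, f(5/3) ≈ 1.5404, f(2.5) ≈ 1.7047, f(10/3) ≈ 1.8458, f(25/6) ≈ 1.9694.
Sum = Δu · [f(0) + f(5/6) + f(5/3) + ...].
Sum ≈ 7.9190.

7.9190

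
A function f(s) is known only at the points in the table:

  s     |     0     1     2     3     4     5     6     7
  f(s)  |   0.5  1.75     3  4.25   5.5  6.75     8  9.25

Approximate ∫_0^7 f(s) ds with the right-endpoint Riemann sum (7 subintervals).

Δs = 1.
Sum = 1·[1.75 + 3 + 4.25 + 5.5 + 6.75 + 8 + 9.25] = 38.5.

38.5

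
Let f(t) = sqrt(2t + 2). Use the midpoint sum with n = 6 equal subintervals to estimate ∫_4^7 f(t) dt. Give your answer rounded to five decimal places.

10.79310

Δt = (7 − 4)/6 = 0.5.
Midpoints: 4.25, 4.75, 5.25, 5.75, 6.25, 6.75.
f(4.25) ≈ 3.24037, f(4.75) ≈ 3.39116, f(5.25) ≈ 3.53553, f(5.75) ≈ 3.67423, f(6.25) ≈ 3.80789, f(6.75) ≈ 3.93700.
Sum = Δt · [f(4.25) + f(4.75) + f(5.25) + ...].
Sum ≈ 10.79310.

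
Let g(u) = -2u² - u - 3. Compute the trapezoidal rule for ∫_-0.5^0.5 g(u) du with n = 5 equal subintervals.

Δu = (0.5 − (-0.5))/5 = 0.2.
g(-0.5) = -3, g(-0.3) = -2.88, g(-0.1) = -2.92, g(0.1) = -3.12, g(0.3) = -3.48, g(0.5) = -4.
T_5 = (Δu/2)·[g(u_0) + 2g(u_1) + ... + 2g(u_{4}) + g(u_5)].
Sum = -3.18.

-3.18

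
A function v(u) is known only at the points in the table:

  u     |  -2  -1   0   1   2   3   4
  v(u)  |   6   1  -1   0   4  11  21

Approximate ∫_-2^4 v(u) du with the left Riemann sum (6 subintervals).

21

Δu = 1.
Sum = 1·[6 + 1 + (-1) + 0 + 4 + 11] = 21.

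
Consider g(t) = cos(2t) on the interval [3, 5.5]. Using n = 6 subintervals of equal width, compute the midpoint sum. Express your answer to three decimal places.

Δt = (5.5 − 3)/6 = 5/12.
Midpoints: 77/24, 3.625, 97/24, 107/24, 4.875, 127/24.
g(77/24) ≈ 0.991, g(3.625) ≈ 0.568, g(97/24) ≈ -0.227, g(107/24) ≈ -0.874, g(4.875) ≈ -0.948, g(127/24) ≈ -0.401.
Sum = Δt · [g(77/24) + g(3.625) + g(97/24) + ...].
Sum ≈ -0.371.

-0.371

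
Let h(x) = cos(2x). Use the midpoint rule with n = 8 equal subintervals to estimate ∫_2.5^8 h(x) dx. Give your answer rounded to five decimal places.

Δx = (8 − 2.5)/8 = 0.6875.
Midpoints: 2.84375, 3.53125, 4.21875, 4.90625, 5.59375, 6.28125, 6.96875, 7.65625.
h(2.84375) ≈ 0.82776, h(3.53125) ≈ 0.71140, h(4.21875) ≈ -0.55096, h(4.90625) ≈ -0.92577, h(5.59375) ≈ 0.19075, h(6.28125) ≈ 0.99999, h(6.96875) ≈ 0.19834, h(7.65625) ≈ -0.92282.
Sum = Δx · [h(2.84375) + h(3.53125) + h(4.21875) + ...].
Sum ≈ 0.36347.

0.36347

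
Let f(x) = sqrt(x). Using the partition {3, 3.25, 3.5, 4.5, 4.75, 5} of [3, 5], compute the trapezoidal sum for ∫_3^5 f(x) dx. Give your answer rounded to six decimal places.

3.986664

Subinterval widths: 0.25, 0.25, 1, 0.25, 0.25.
f(3) ≈ 1.732051, f(3.25) ≈ 1.802776, f(3.5) ≈ 1.870829, f(4.5) ≈ 2.121320, f(4.75) ≈ 2.179449, f(5) ≈ 2.236068.
On each subinterval the trapezoid contributes (Δx_i/2)·[f(x_{i-1}) + f(x_i)].
Sum ≈ 3.986664.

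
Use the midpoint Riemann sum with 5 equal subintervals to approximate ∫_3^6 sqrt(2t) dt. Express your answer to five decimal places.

8.95922

Δt = (6 − 3)/5 = 0.6.
Midpoints: 3.3, 3.9, 4.5, 5.1, 5.7.
f(3.3) ≈ 2.56905, f(3.9) ≈ 2.79285, f(4.5) ≈ 3.00000, f(5.1) ≈ 3.19374, f(5.7) ≈ 3.37639.
Sum = Δt · [f(3.3) + f(3.9) + f(4.5) + f(5.1) + f(5.7)].
Sum ≈ 8.95922.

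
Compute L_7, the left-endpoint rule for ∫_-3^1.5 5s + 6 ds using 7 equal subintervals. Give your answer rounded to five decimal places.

2.89286

Δs = (1.5 − (-3))/7 = 9/14.
Left endpoints: -3, -33/14, -12/7, -15/14, -3/7, 3/14, 6/7.
f(-3) = -9, f(-33/14) = -81/14, f(-12/7) = -18/7, f(-15/14) = 9/14, f(-3/7) = 27/7, f(3/14) = 99/14, f(6/7) = 72/7.
Sum = Δs · [f(-3) + f(-33/14) + f(-12/7) + ...].
Sum ≈ 2.89286.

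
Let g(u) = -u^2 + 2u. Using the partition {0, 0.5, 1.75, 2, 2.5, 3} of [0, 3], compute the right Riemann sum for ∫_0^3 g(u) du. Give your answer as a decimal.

Subinterval widths: 0.5, 1.25, 0.25, 0.5, 0.5.
Right endpoints: 0.5, 1.75, 2, 2.5, 3.
g(0.5) = 0.75, g(1.75) = 0.4375, g(2) = 0, g(2.5) = -1.25, g(3) = -3.
Sum = Σ Δu_i · g(u_i).
Sum = -1.203125.

-1.203125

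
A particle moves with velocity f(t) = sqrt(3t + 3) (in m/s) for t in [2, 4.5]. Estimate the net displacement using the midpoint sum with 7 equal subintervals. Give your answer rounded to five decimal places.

8.89476

Δt = (4.5 − 2)/7 = 5/14.
Midpoints: 61/28, 71/28, 81/28, 3.25, 101/28, 111/28, 121/28.
f(61/28) ≈ 3.08800, f(71/28) ≈ 3.25686, f(81/28) ≈ 3.41739, f(3.25) ≈ 3.57071, f(101/28) ≈ 3.71772, f(111/28) ≈ 3.85913, f(121/28) ≈ 3.99553.
Sum = Δt · [f(61/28) + f(71/28) + f(81/28) + ...].
Sum ≈ 8.89476.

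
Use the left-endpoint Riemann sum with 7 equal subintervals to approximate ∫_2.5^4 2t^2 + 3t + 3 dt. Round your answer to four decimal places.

48.8265

Δt = (4 − 2.5)/7 = 3/14.
Left endpoints: 2.5, 19/7, 41/14, 22/7, 47/14, 25/7, 53/14.
f(2.5) = 23, f(19/7) = 1268/49, f(41/14) = 1418/49, f(22/7) = 1577/49, f(47/14) = 1745/49, f(25/7) = 1922/49, f(53/14) = 2108/49.
Sum = Δt · [f(2.5) + f(19/7) + f(41/14) + ...].
Sum ≈ 48.8265.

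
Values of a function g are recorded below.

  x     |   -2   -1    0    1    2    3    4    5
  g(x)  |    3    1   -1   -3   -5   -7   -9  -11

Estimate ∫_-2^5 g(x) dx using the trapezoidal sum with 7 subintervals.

Δx = 1.
T_7 = (1/2)·[3 + 2·1 + 2·(-1) + 2·(-3) + 2·(-5) + 2·(-7) + 2·(-9) + (-11)] = -28.

-28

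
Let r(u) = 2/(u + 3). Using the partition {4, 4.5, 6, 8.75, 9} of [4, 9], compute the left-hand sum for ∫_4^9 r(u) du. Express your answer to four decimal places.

Subinterval widths: 0.5, 1.5, 2.75, 0.25.
Left endpoints: 4, 4.5, 6, 8.75.
r(4) = 2/7, r(4.5) = 4/15, r(6) = 2/9, r(8.75) = 8/47.
Sum = Σ Δu_i · r(u_i).
Sum ≈ 1.1965.

1.1965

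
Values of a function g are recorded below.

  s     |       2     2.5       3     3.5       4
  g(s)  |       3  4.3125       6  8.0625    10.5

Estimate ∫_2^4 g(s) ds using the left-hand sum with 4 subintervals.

Δs = 0.5.
Sum = 0.5·[3 + 4.3125 + 6 + 8.0625] = 10.6875.

10.6875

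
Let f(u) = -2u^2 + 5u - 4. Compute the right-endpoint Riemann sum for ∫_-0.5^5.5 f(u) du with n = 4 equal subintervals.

Δu = (5.5 − (-0.5))/4 = 1.5.
Right endpoints: 1, 2.5, 4, 5.5.
f(1) = -1, f(2.5) = -4, f(4) = -16, f(5.5) = -37.
Sum = Δu · [f(1) + f(2.5) + f(4) + f(5.5)].
Sum = -87.

-87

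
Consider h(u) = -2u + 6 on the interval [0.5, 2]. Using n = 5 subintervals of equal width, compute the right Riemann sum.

4.8

Δu = (2 − 0.5)/5 = 0.3.
Right endpoints: 0.8, 1.1, 1.4, 1.7, 2.
h(0.8) = 4.4, h(1.1) = 3.8, h(1.4) = 3.2, h(1.7) = 2.6, h(2) = 2.
Sum = Δu · [h(0.8) + h(1.1) + h(1.4) + h(1.7) + h(2)].
Sum = 4.8.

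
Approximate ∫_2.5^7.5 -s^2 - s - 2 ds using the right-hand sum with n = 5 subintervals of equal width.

-198.75

Δs = (7.5 − 2.5)/5 = 1.
Right endpoints: 3.5, 4.5, 5.5, 6.5, 7.5.
f(3.5) = -17.75, f(4.5) = -26.75, f(5.5) = -37.75, f(6.5) = -50.75, f(7.5) = -65.75.
Sum = Δs · [f(3.5) + f(4.5) + f(5.5) + f(6.5) + f(7.5)].
Sum = -198.75.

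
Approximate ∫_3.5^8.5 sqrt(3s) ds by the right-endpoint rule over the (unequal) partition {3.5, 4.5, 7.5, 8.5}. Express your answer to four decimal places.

22.9542

Subinterval widths: 1, 3, 1.
Right endpoints: 4.5, 7.5, 8.5.
f(4.5) ≈ 3.6742, f(7.5) ≈ 4.7434, f(8.5) ≈ 5.0498.
Sum = Σ Δs_i · f(s_i).
Sum ≈ 22.9542.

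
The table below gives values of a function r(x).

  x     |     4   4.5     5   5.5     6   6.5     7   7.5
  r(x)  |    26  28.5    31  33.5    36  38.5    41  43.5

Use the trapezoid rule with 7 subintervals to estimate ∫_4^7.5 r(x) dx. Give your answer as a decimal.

Δx = 0.5.
T_7 = (0.5/2)·[26 + 2·28.5 + 2·31 + 2·33.5 + 2·36 + 2·38.5 + 2·41 + 43.5] = 121.625.

121.625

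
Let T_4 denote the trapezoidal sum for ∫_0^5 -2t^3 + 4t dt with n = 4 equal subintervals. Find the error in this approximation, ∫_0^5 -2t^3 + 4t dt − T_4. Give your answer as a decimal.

Exact integral: ∫_0^5 f(t) dt = -262.5.
T_4 = -282.03125.
Error = -262.5 − (-282.03125) = 19.53125.

19.53125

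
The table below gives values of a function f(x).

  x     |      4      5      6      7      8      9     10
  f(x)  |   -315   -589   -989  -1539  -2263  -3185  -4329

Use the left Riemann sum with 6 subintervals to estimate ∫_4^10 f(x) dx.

-8880

Δx = 1.
Sum = 1·[(-315) + (-589) + (-989) + (-1539) + (-2263) + (-3185)] = -8880.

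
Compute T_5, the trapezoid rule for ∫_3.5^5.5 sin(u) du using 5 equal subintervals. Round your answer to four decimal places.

Δu = (5.5 − 3.5)/5 = 0.4.
f(3.5) ≈ -0.3508, f(3.9) ≈ -0.6878, f(4.3) ≈ -0.9162, f(4.7) ≈ -0.9999, f(5.1) ≈ -0.9258, f(5.5) ≈ -0.7055.
T_5 = (Δu/2)·[f(u_0) + 2f(u_1) + ... + 2f(u_{4}) + f(u_5)].
Sum ≈ -1.6231.

-1.6231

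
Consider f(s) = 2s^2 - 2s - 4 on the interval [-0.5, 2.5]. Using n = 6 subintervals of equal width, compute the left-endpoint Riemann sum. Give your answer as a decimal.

Δs = (2.5 − (-0.5))/6 = 0.5.
Left endpoints: -0.5, 0, 0.5, 1, 1.5, 2.
f(-0.5) = -2.5, f(0) = -4, f(0.5) = -4.5, f(1) = -4, f(1.5) = -2.5, f(2) = 0.
Sum = Δs · [f(-0.5) + f(0) + f(0.5) + ...].
Sum = -8.75.

-8.75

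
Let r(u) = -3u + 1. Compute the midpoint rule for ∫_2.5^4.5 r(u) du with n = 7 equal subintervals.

-19

Δu = (4.5 − 2.5)/7 = 2/7.
Midpoints: 37/14, 41/14, 45/14, 3.5, 53/14, 57/14, 61/14.
r(37/14) = -97/14, r(41/14) = -109/14, r(45/14) = -121/14, r(3.5) = -9.5, r(53/14) = -145/14, r(57/14) = -157/14, r(61/14) = -169/14.
Sum = Δu · [r(37/14) + r(41/14) + r(45/14) + ...].
Sum = -19.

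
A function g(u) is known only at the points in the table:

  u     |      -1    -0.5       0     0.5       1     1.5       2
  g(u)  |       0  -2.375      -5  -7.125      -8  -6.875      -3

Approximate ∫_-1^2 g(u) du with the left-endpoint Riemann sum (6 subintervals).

-14.6875

Δu = 0.5.
Sum = 0.5·[0 + (-2.375) + (-5) + (-7.125) + (-8) + (-6.875)] = -14.6875.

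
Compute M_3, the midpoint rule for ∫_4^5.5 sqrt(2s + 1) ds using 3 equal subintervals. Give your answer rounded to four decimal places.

4.8569

Δs = (5.5 − 4)/3 = 0.5.
Midpoints: 4.25, 4.75, 5.25.
f(4.25) ≈ 3.0822, f(4.75) ≈ 3.2404, f(5.25) ≈ 3.3912.
Sum = Δs · [f(4.25) + f(4.75) + f(5.25)].
Sum ≈ 4.8569.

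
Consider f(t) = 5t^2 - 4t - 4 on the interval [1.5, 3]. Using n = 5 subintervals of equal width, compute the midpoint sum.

Δt = (3 − 1.5)/5 = 0.3.
Midpoints: 1.65, 1.95, 2.25, 2.55, 2.85.
f(1.65) = 3.0125, f(1.95) = 7.2125, f(2.25) = 12.3125, f(2.55) = 18.3125, f(2.85) = 25.2125.
Sum = Δt · [f(1.65) + f(1.95) + f(2.25) + f(2.55) + f(2.85)].
Sum = 19.81875.

19.81875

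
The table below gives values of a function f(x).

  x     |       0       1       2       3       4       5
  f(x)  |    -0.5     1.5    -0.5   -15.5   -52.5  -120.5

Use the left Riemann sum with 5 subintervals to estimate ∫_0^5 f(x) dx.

Δx = 1.
Sum = 1·[(-0.5) + 1.5 + (-0.5) + (-15.5) + (-52.5)] = -67.5.

-67.5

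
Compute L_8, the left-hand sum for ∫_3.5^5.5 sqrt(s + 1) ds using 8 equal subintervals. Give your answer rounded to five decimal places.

4.63018

Δs = (5.5 − 3.5)/8 = 0.25.
Left endpoints: 3.5, 3.75, 4, 4.25, 4.5, 4.75, 5, 5.25.
f(3.5) ≈ 2.12132, f(3.75) ≈ 2.17945, f(4) ≈ 2.23607, f(4.25) ≈ 2.29129, f(4.5) ≈ 2.34521, f(4.75) ≈ 2.39792, f(5) ≈ 2.44949, f(5.25) ≈ 2.50000.
Sum = Δs · [f(3.5) + f(3.75) + f(4) + ...].
Sum ≈ 4.63018.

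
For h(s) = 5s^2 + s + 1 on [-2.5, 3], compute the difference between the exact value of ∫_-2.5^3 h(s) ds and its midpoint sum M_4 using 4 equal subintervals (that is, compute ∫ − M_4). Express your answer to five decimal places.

4.33268

Exact integral: ∫_-2.5^3 h(s) ds ≈ 77.9166667.
M_4 ≈ 73.5839844.
Error ≈ 77.9166667 − 73.5839844 ≈ 4.33268.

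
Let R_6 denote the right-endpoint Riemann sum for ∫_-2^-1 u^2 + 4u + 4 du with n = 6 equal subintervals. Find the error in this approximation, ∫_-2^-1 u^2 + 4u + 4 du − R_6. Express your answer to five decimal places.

-0.08796

Exact integral: ∫_-2^-1 f(u) du ≈ 0.3333333.
R_6 ≈ 0.4212963.
Error ≈ 0.3333333 − 0.4212963 ≈ -0.08796.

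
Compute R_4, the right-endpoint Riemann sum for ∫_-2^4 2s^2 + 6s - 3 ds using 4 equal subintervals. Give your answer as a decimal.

115.5

Δs = (4 − (-2))/4 = 1.5.
Right endpoints: -0.5, 1, 2.5, 4.
f(-0.5) = -5.5, f(1) = 5, f(2.5) = 24.5, f(4) = 53.
Sum = Δs · [f(-0.5) + f(1) + f(2.5) + f(4)].
Sum = 115.5.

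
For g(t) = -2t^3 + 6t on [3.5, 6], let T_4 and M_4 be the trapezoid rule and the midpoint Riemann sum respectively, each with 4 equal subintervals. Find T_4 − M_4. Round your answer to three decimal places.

T_4 ≈ -506.35742.
M_4 ≈ -499.39941.
T_4 − M_4 ≈ -6.958.

-6.958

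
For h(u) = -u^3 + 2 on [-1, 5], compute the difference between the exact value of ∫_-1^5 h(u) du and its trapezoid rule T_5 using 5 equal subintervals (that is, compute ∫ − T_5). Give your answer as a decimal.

8.64

Exact integral: ∫_-1^5 h(u) du = -144.
T_5 = -152.64.
Error = -144 − (-152.64) = 8.64.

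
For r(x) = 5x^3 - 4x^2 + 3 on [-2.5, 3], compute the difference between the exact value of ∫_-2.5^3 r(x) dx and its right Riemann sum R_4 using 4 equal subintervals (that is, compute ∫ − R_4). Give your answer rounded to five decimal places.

Exact integral: ∫_-2.5^3 r(x) dx ≈ 12.0885417.
R_4 ≈ 150.6162109.
Error ≈ 12.0885417 − 150.6162109 ≈ -138.52767.

-138.52767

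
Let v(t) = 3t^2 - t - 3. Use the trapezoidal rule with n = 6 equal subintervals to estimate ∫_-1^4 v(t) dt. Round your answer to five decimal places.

44.23611

Δt = (4 − (-1))/6 = 5/6.
v(-1) = 1, v(-1/6) = -2.75, v(2/3) = -7/3, v(1.5) = 2.25, v(7/3) = 11, v(19/6) = 287/12, v(4) = 41.
T_6 = (Δt/2)·[v(t_0) + 2v(t_1) + ... + 2v(t_{5}) + v(t_6)].
Sum ≈ 44.23611.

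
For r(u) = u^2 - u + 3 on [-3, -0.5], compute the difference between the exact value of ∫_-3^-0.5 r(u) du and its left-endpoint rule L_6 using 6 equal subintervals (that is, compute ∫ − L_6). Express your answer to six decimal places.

Exact integral: ∫_-3^-0.5 r(u) du ≈ 20.83333333.
L_6 ≈ 23.24942130.
Error ≈ 20.83333333 − 23.24942130 ≈ -2.416088.

-2.416088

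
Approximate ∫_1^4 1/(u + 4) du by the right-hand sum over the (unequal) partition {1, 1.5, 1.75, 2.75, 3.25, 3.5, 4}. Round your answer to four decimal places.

0.4473

Subinterval widths: 0.5, 0.25, 1, 0.5, 0.25, 0.5.
Right endpoints: 1.5, 1.75, 2.75, 3.25, 3.5, 4.
f(1.5) = 2/11, f(1.75) = 4/23, f(2.75) = 4/27, f(3.25) = 4/29, f(3.5) = 2/15, f(4) = 0.125.
Sum = Σ Δu_i · f(u_i).
Sum ≈ 0.4473.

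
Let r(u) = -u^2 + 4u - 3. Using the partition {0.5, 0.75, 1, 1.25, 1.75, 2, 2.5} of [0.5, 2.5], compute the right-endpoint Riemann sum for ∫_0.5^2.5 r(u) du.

Subinterval widths: 0.25, 0.25, 0.25, 0.5, 0.25, 0.5.
Right endpoints: 0.75, 1, 1.25, 1.75, 2, 2.5.
r(0.75) = -0.5625, r(1) = 0, r(1.25) = 0.4375, r(1.75) = 0.9375, r(2) = 1, r(2.5) = 0.75.
Sum = Σ Δu_i · r(u_i).
Sum = 1.0625.

1.0625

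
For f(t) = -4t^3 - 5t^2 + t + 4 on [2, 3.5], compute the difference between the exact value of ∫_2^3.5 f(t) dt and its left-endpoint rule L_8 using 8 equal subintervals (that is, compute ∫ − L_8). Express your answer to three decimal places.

-16.471

Exact integral: ∫_2^3.5 f(t) dt = -182.0625.
L_8 ≈ -165.59180.
Error ≈ -182.0625 − (-165.59180) ≈ -16.471.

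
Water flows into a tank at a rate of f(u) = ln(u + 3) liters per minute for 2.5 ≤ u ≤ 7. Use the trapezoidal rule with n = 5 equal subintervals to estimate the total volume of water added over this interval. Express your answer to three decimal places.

9.144

Δu = (7 − 2.5)/5 = 0.9.
f(2.5) ≈ 1.705, f(3.4) ≈ 1.856, f(4.3) ≈ 1.988, f(5.2) ≈ 2.104, f(6.1) ≈ 2.208, f(7) ≈ 2.303.
T_5 = (Δu/2)·[f(u_0) + 2f(u_1) + ... + 2f(u_{4}) + f(u_5)].
Sum ≈ 9.144.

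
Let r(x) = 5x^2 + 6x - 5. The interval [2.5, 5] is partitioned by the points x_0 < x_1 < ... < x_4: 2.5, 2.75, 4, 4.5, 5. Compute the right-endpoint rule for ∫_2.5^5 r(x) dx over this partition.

Subinterval widths: 0.25, 1.25, 0.5, 0.5.
Right endpoints: 2.75, 4, 4.5, 5.
r(2.75) = 49.3125, r(4) = 99, r(4.5) = 123.25, r(5) = 150.
Sum = Σ Δx_i · r(x_i).
Sum = 272.703125.

272.703125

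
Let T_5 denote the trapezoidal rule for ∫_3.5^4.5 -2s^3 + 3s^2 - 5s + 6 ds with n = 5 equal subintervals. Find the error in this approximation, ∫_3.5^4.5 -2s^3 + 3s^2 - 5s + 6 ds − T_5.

0.14

Exact integral: ∫_3.5^4.5 f(s) ds = -95.75.
T_5 = -95.89.
Error = -95.75 − (-95.89) = 0.14.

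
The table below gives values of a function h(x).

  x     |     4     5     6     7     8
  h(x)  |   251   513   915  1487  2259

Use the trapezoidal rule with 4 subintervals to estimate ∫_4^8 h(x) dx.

4170

Δx = 1.
T_4 = (1/2)·[251 + 2·513 + 2·915 + 2·1487 + 2259] = 4170.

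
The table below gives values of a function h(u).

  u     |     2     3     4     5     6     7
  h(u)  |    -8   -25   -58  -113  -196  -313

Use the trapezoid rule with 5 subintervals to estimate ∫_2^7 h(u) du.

-552.5

Δu = 1.
T_5 = (1/2)·[(-8) + 2·(-25) + 2·(-58) + 2·(-113) + 2·(-196) + (-313)] = -552.5.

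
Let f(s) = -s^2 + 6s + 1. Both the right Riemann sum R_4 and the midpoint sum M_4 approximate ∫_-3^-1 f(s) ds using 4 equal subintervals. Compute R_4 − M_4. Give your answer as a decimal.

4.875

R_4 = -25.75.
M_4 = -30.625.
R_4 − M_4 = 4.875.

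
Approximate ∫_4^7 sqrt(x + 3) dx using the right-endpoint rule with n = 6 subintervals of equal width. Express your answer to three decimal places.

8.864

Δx = (7 − 4)/6 = 0.5.
Right endpoints: 4.5, 5, 5.5, 6, 6.5, 7.
f(4.5) ≈ 2.739, f(5) ≈ 2.828, f(5.5) ≈ 2.915, f(6) ≈ 3.000, f(6.5) ≈ 3.082, f(7) ≈ 3.162.
Sum = Δx · [f(4.5) + f(5) + f(5.5) + ...].
Sum ≈ 8.864.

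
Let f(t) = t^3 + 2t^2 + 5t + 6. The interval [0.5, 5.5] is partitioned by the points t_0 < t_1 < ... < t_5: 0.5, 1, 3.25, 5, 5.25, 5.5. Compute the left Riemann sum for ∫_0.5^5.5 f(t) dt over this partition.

Subinterval widths: 0.5, 2.25, 1.75, 0.25, 0.25.
Left endpoints: 0.5, 1, 3.25, 5, 5.25.
f(0.5) = 9.125, f(1) = 14, f(3.25) = 77.703125, f(5) = 206, f(5.25) = 232.078125.
Sum = Σ Δt_i · f(t_i).
Sum = 281.5625.

281.5625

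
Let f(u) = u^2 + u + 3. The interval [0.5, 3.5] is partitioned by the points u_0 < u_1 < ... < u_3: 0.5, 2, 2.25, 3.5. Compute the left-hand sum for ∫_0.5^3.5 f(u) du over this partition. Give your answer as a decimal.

Subinterval widths: 1.5, 0.25, 1.25.
Left endpoints: 0.5, 2, 2.25.
f(0.5) = 3.75, f(2) = 9, f(2.25) = 10.3125.
Sum = Σ Δu_i · f(u_i).
Sum = 20.765625.

20.765625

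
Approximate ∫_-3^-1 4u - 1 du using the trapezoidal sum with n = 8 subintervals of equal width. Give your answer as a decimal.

-18

Δu = (-1 − (-3))/8 = 0.25.
f(-3) = -13, f(-2.75) = -12, f(-2.5) = -11, f(-2.25) = -10, f(-2) = -9, f(-1.75) = -8, f(-1.5) = -7, f(-1.25) = -6, f(-1) = -5.
T_8 = (Δu/2)·[f(u_0) + 2f(u_1) + ... + 2f(u_{7}) + f(u_8)].
Sum = -18.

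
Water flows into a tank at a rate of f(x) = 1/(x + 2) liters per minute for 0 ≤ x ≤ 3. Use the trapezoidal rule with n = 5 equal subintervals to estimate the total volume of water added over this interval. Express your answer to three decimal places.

0.923

Δx = (3 − 0)/5 = 0.6.
f(0) = 0.5, f(0.6) = 5/13, f(1.2) = 0.3125, f(1.8) = 5/19, f(2.4) = 5/22, f(3) = 0.2.
T_5 = (Δx/2)·[f(x_0) + 2f(x_1) + ... + 2f(x_{4}) + f(x_5)].
Sum ≈ 0.923.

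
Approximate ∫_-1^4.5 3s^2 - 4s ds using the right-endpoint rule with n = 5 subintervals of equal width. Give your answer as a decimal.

Δs = (4.5 − (-1))/5 = 1.1.
Right endpoints: 0.1, 1.2, 2.3, 3.4, 4.5.
f(0.1) = -0.37, f(1.2) = -0.48, f(2.3) = 6.67, f(3.4) = 21.08, f(4.5) = 42.75.
Sum = Δs · [f(0.1) + f(1.2) + f(2.3) + f(3.4) + f(4.5)].
Sum = 76.615.

76.615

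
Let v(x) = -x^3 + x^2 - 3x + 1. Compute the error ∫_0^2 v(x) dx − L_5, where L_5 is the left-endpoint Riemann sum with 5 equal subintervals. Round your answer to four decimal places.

Exact integral: ∫_0^2 v(x) dx ≈ -5.333333.
L_5 = -3.44.
Error ≈ -5.333333 − (-3.44) ≈ -1.8933.

-1.8933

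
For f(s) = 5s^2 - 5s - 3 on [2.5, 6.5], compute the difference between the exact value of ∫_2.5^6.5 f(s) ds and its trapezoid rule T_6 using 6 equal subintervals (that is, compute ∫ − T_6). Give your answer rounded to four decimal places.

-1.4815

Exact integral: ∫_2.5^6.5 f(s) ds ≈ 329.666667.
T_6 ≈ 331.148148.
Error ≈ 329.666667 − 331.148148 ≈ -1.4815.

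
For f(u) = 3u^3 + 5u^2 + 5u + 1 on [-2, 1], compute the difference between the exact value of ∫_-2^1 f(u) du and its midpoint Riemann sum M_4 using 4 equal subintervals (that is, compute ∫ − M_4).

Exact integral: ∫_-2^1 f(u) du = -0.75.
M_4 = -0.8203125.
Error = -0.75 − (-0.8203125) = 0.0703125.

0.0703125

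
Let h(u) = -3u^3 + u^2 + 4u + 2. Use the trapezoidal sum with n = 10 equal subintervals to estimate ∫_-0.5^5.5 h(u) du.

-566.49

Δu = (5.5 − (-0.5))/10 = 0.6.
h(-0.5) = 0.625, h(0.1) = 2.407, h(0.7) = 4.261, h(1.3) = 2.299, h(1.9) = -7.367, h(2.5) = -28.625, h(3.1) = -65.363, h(3.7) = -121.469, h(4.3) = -200.831, h(4.9) = -307.337, h(5.5) = -444.875.
T_10 = (Δu/2)·[h(u_0) + 2h(u_1) + ... + 2h(u_{9}) + h(u_10)].
Sum = -566.49.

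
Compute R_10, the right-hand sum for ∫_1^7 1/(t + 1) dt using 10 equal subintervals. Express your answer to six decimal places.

Δt = (7 − 1)/10 = 0.6.
Right endpoints: 1.6, 2.2, 2.8, 3.4, 4, 4.6, 5.2, 5.8, 6.4, 7.
f(1.6) = 5/13, f(2.2) = 0.3125, f(2.8) = 5/19, f(3.4) = 5/22, f(4) = 0.2, f(4.6) = 5/28, f(5.2) = 5/31, f(5.8) = 5/34, f(6.4) = 5/37, f(7) = 0.125.
Sum = Δt · [f(1.6) + f(2.2) + f(2.8) + ...].
Sum ≈ 1.280761.

1.280761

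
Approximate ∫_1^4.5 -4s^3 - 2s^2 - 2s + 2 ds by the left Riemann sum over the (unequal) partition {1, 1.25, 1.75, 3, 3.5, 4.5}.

Subinterval widths: 0.25, 0.5, 1.25, 0.5, 1.
Left endpoints: 1, 1.25, 1.75, 3, 3.5.
f(1) = -6, f(1.25) = -11.4375, f(1.75) = -29.0625, f(3) = -130, f(3.5) = -201.
Sum = Σ Δs_i · f(s_i).
Sum = -309.546875.

-309.546875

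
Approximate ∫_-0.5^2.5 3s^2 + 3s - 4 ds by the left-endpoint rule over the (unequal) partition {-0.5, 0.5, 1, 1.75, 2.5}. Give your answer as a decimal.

Subinterval widths: 1, 0.5, 0.75, 0.75.
Left endpoints: -0.5, 0.5, 1, 1.75.
f(-0.5) = -4.75, f(0.5) = -1.75, f(1) = 2, f(1.75) = 10.4375.
Sum = Σ Δs_i · f(s_i).
Sum = 3.703125.

3.703125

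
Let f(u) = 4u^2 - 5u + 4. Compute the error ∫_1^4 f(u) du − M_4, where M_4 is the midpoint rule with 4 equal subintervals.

0.5625

Exact integral: ∫_1^4 f(u) du = 58.5.
M_4 = 57.9375.
Error = 58.5 − 57.9375 = 0.5625.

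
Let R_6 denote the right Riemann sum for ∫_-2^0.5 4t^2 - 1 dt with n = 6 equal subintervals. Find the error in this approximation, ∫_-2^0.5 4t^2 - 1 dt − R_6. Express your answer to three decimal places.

2.836

Exact integral: ∫_-2^0.5 f(t) dt ≈ 8.33333.
R_6 ≈ 5.49769.
Error ≈ 8.33333 − 5.49769 ≈ 2.836.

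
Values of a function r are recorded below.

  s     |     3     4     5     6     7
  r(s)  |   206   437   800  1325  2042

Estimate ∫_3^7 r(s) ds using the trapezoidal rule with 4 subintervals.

3686

Δs = 1.
T_4 = (1/2)·[206 + 2·437 + 2·800 + 2·1325 + 2042] = 3686.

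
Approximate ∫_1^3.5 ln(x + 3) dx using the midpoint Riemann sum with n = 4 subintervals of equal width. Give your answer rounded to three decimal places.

Δx = (3.5 − 1)/4 = 0.625.
Midpoints: 1.3125, 1.9375, 2.5625, 3.1875.
f(1.3125) ≈ 1.462, f(1.9375) ≈ 1.597, f(2.5625) ≈ 1.716, f(3.1875) ≈ 1.823.
Sum = Δx · [f(1.3125) + f(1.9375) + f(2.5625) + f(3.1875)].
Sum ≈ 4.123.

4.123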